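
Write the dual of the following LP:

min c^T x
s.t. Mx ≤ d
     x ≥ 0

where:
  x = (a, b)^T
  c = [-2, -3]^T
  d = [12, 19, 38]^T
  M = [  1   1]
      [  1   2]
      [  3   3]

Primal min cᵀx s.t. Ax ≤ b, x ≥ 0  →  Dual max −bᵀy s.t. Aᵀy ≥ −c, y ≥ 0.

Maximize: z = -12y1 - 19y2 - 38y3

Subject to:
  y1 + y2 + 3y3 ≥ 2
  y1 + 2y2 + 3y3 ≥ 3
  y1, y2, y3 ≥ 0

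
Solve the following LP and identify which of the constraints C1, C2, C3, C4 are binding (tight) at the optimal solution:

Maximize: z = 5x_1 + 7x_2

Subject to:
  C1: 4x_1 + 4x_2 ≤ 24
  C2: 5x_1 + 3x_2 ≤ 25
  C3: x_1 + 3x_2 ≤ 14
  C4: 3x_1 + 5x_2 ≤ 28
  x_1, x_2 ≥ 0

At x_1 = 2, x_2 = 4, compute slack b - a·x for each constraint:
  C1: 24 − 24 = 0  (binding)
  C2: 25 − 22 = 3  (slack)
  C3: 14 − 14 = 0  (binding)
  C4: 28 − 26 = 2  (slack)

Optimal: x_1 = 2, x_2 = 4
Binding: C1, C3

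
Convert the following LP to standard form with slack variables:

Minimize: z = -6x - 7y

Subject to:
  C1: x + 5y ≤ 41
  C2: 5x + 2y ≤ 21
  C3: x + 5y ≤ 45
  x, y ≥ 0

min z = -6x - 7y

s.t.
  x + 5y + s1 = 41
  5x + 2y + s2 = 21
  x + 5y + s3 = 45
  x, y, s1, s2, s3 ≥ 0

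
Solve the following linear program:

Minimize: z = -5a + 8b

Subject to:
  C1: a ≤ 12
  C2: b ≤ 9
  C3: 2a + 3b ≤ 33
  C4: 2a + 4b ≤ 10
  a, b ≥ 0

Evaluate the objective at each vertex of the feasible region:
  z(0, 0) = 0
  z(5, 0) = -25  ←
  z(0, 2.5) = 20
The minimum is at a = 5, b = 0.

a = 5, b = 0, z = -25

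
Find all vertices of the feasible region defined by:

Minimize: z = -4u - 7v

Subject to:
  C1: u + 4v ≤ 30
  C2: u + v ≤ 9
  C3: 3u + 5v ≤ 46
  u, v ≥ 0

(0, 0), (9, 0), (2, 7), (0, 7.5)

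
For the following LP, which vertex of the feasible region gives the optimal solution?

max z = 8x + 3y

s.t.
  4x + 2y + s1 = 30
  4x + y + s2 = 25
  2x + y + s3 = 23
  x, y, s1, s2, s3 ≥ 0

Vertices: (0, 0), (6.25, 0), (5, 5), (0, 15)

Evaluate the objective at each vertex of the feasible region:
  z(0, 0) = 0
  z(6.25, 0) = 50
  z(5, 5) = 55  ←
  z(0, 15) = 45
The maximum is at x = 5, y = 5.

(5, 5)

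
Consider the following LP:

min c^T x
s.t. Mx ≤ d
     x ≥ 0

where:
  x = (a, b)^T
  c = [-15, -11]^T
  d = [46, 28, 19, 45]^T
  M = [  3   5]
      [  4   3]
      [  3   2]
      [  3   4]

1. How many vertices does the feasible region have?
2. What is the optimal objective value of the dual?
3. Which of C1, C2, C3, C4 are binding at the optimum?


1. 5
2. -103
3. C2, C3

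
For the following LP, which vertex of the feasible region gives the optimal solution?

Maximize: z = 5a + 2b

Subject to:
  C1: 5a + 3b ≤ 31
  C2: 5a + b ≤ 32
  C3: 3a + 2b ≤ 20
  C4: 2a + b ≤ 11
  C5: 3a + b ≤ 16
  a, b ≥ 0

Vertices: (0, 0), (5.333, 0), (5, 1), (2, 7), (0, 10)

Evaluate the objective at each vertex of the feasible region:
  z(0, 0) = 0
  z(5.333, 0) = 26.67
  z(5, 1) = 27  ←
  z(2, 7) = 24
  z(0, 10) = 20
The maximum is at a = 5, b = 1.

(5, 1)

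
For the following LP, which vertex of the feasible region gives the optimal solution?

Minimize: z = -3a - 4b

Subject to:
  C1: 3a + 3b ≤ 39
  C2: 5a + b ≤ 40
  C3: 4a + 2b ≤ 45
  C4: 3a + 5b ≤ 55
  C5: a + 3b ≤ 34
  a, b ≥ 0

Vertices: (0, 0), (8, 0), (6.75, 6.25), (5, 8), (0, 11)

Evaluate the objective at each vertex of the feasible region:
  z(0, 0) = 0
  z(8, 0) = -24
  z(6.75, 6.25) = -45.25
  z(5, 8) = -47  ←
  z(0, 11) = -44
The minimum is at a = 5, b = 8.

(5, 8)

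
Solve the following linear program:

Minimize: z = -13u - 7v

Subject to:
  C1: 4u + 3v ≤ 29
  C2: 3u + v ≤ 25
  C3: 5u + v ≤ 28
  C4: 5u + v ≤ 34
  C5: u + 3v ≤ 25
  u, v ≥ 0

Evaluate the objective at each vertex of the feasible region:
  z(0, 0) = 0
  z(5.6, 0) = -72.8
  z(5, 3) = -86  ←
  z(1.333, 7.889) = -72.56
  z(0, 8.333) = -58.33
The minimum is at u = 5, v = 3.

u = 5, v = 3, z = -86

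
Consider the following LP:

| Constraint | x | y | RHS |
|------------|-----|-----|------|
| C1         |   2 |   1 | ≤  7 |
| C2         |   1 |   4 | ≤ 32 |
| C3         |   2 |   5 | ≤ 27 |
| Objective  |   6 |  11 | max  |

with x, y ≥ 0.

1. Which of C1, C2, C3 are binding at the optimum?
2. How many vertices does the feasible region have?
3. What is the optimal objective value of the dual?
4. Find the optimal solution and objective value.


1. C1, C3
2. 4
3. 61
4. x = 1, y = 5, z = 61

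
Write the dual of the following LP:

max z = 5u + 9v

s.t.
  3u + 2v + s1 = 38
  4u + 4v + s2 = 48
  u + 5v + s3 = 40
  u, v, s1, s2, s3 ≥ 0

Primal max cᵀx s.t. Ax ≤ b, x ≥ 0  →  Dual min bᵀy s.t. Aᵀy ≥ c, y ≥ 0.

Minimize: z = 38y1 + 48y2 + 40y3

Subject to:
  3y1 + 4y2 + y3 ≥ 5
  2y1 + 4y2 + 5y3 ≥ 9
  y1, y2, y3 ≥ 0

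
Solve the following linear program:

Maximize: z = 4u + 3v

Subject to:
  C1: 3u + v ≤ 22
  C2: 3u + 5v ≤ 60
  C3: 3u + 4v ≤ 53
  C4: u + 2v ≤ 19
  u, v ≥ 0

Evaluate the objective at each vertex of the feasible region:
  z(0, 0) = 0
  z(7.333, 0) = 29.33
  z(5, 7) = 41  ←
  z(0, 9.5) = 28.5
The maximum is at u = 5, v = 7.

u = 5, v = 7, z = 41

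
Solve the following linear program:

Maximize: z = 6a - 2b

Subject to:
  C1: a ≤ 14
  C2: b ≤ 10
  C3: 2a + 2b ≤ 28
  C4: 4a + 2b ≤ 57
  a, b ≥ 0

Evaluate the objective at each vertex of the feasible region:
  z(0, 0) = 0
  z(14, 0) = 84  ←
  z(4, 10) = 4
  z(0, 10) = -20
The maximum is at a = 14, b = 0.

a = 14, b = 0, z = 84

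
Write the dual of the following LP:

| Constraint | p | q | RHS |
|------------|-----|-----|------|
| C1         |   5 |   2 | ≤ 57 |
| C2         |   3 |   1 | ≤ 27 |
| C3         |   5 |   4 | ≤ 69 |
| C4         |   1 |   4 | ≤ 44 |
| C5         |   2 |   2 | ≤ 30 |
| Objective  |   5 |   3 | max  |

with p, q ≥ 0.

Primal max cᵀx s.t. Ax ≤ b, x ≥ 0  →  Dual min bᵀy s.t. Aᵀy ≥ c, y ≥ 0.

Minimize: z = 57y1 + 27y2 + 69y3 + 44y4 + 30y5

Subject to:
  5y1 + 3y2 + 5y3 + y4 + 2y5 ≥ 5
  2y1 + y2 + 4y3 + 4y4 + 2y5 ≥ 3
  y1, y2, y3, y4, y5 ≥ 0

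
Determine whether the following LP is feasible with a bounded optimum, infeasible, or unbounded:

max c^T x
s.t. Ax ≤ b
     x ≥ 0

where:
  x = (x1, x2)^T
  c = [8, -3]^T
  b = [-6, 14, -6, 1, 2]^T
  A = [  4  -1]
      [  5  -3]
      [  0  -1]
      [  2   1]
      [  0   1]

Infeasible (no feasible solution exists)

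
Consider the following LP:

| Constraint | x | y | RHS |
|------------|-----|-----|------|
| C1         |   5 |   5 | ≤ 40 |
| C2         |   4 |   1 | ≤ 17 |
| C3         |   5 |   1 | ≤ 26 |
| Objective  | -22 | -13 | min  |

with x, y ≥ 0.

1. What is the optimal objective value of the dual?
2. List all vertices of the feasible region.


1. -131
2. (0, 0), (4.25, 0), (3, 5), (0, 8)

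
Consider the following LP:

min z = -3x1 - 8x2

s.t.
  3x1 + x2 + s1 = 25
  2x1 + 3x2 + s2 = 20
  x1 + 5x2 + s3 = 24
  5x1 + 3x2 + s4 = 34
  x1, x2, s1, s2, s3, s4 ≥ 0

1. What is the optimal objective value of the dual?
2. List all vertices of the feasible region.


1. -44
2. (0, 0), (6.8, 0), (4.667, 3.556), (4, 4), (0, 4.8)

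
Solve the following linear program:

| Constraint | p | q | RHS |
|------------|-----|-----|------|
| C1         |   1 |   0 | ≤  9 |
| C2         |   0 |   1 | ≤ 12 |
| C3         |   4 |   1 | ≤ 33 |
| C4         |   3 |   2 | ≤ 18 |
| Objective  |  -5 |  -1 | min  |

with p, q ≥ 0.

Evaluate the objective at each vertex of the feasible region:
  z(0, 0) = 0
  z(6, 0) = -30  ←
  z(0, 9) = -9
The minimum is at p = 6, q = 0.

p = 6, q = 0, z = -30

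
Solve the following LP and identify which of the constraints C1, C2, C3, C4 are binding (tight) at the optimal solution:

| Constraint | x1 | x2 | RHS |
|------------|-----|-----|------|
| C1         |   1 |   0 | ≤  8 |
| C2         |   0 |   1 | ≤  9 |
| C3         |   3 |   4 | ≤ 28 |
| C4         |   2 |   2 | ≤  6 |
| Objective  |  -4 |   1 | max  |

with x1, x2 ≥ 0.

At x1 = 0, x2 = 3, compute slack b - a·x for each constraint:
  C1: 8 − 0 = 8  (slack)
  C2: 9 − 3 = 6  (slack)
  C3: 28 − 12 = 16  (slack)
  C4: 6 − 6 = 0  (binding)

Optimal: x1 = 0, x2 = 3
Binding: C4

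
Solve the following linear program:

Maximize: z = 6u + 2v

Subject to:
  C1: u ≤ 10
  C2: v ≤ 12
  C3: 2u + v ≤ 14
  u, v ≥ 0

Evaluate the objective at each vertex of the feasible region:
  z(0, 0) = 0
  z(7, 0) = 42  ←
  z(1, 12) = 30
  z(0, 12) = 24
The maximum is at u = 7, v = 0.

u = 7, v = 0, z = 42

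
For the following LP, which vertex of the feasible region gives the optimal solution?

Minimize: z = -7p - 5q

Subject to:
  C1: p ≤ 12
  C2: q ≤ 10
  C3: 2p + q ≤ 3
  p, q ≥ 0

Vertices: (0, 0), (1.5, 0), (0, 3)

Evaluate the objective at each vertex of the feasible region:
  z(0, 0) = 0
  z(1.5, 0) = -10.5
  z(0, 3) = -15  ←
The minimum is at p = 0, q = 3.

(0, 3)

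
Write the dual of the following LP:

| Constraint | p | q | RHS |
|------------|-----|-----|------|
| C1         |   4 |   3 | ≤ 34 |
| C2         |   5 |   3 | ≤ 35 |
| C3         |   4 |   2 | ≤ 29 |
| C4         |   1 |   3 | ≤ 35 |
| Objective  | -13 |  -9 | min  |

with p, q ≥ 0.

Primal min cᵀx s.t. Ax ≤ b, x ≥ 0  →  Dual max −bᵀy s.t. Aᵀy ≥ −c, y ≥ 0.

Maximize: z = -34y1 - 35y2 - 29y3 - 35y4

Subject to:
  4y1 + 5y2 + 4y3 + y4 ≥ 13
  3y1 + 3y2 + 2y3 + 3y4 ≥ 9
  y1, y2, y3, y4 ≥ 0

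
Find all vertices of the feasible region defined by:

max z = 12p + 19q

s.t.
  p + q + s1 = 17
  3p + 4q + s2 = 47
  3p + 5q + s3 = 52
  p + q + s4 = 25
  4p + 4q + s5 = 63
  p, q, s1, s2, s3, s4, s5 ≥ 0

(0, 0), (15.67, 0), (9, 5), (0, 10.4)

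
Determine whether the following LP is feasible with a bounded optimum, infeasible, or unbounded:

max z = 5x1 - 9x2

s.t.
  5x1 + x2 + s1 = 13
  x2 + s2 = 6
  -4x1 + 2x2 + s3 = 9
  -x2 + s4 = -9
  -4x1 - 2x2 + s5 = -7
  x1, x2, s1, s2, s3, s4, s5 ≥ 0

Infeasible (no feasible solution exists)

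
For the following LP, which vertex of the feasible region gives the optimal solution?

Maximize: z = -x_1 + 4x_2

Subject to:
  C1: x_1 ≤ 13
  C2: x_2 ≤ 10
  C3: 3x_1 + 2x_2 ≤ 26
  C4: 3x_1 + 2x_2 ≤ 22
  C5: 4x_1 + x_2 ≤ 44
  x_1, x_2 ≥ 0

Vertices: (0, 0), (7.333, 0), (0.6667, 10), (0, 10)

Evaluate the objective at each vertex of the feasible region:
  z(0, 0) = 0
  z(7.333, 0) = -7.333
  z(0.6667, 10) = 39.33
  z(0, 10) = 40  ←
The maximum is at x_1 = 0, x_2 = 10.

(0, 10)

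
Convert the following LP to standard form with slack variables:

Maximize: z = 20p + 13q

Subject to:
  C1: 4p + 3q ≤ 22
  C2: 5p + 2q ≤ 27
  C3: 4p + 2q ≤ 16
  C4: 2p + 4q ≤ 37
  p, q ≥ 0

max z = 20p + 13q

s.t.
  4p + 3q + s1 = 22
  5p + 2q + s2 = 27
  4p + 2q + s3 = 16
  2p + 4q + s4 = 37
  p, q, s1, s2, s3, s4 ≥ 0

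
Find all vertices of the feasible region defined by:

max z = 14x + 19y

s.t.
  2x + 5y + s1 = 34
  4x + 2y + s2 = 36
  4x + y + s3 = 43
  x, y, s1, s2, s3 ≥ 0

(0, 0), (9, 0), (7, 4), (0, 6.8)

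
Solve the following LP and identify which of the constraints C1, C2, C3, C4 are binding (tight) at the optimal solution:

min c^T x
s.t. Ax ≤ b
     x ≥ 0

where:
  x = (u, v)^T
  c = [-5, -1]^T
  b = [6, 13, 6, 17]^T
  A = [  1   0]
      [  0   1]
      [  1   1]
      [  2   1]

At u = 6, v = 0, compute slack b - a·x for each constraint:
  C1: 6 − 6 = 0  (binding)
  C2: 13 − 0 = 13  (slack)
  C3: 6 − 6 = 0  (binding)
  C4: 17 − 12 = 5  (slack)

Optimal: u = 6, v = 0
Binding: C1, C3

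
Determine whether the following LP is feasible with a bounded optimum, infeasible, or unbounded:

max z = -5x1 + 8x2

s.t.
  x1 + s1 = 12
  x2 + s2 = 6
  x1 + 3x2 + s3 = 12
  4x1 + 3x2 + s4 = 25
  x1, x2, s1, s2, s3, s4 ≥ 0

Feasible with a bounded optimal solution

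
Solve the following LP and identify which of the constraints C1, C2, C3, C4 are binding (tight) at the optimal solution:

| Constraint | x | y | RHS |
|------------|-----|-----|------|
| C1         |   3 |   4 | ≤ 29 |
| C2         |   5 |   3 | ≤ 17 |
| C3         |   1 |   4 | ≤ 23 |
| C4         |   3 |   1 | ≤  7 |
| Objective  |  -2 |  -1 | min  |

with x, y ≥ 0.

At x = 1, y = 4, compute slack b - a·x for each constraint:
  C1: 29 − 19 = 10  (slack)
  C2: 17 − 17 = 0  (binding)
  C3: 23 − 17 = 6  (slack)
  C4: 7 − 7 = 0  (binding)

Optimal: x = 1, y = 4
Binding: C2, C4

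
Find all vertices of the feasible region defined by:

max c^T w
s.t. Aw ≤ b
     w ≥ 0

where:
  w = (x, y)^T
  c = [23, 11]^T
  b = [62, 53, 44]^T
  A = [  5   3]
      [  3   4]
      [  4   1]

(0, 0), (11, 0), (10, 4), (8.091, 7.182), (0, 13.25)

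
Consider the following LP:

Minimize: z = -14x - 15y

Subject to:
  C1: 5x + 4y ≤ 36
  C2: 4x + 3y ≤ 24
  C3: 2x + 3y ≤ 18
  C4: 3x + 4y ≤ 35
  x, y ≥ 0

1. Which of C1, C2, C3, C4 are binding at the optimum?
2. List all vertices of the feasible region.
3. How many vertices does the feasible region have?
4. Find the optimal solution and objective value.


1. C2, C3
2. (0, 0), (6, 0), (3, 4), (0, 6)
3. 4
4. x = 3, y = 4, z = -102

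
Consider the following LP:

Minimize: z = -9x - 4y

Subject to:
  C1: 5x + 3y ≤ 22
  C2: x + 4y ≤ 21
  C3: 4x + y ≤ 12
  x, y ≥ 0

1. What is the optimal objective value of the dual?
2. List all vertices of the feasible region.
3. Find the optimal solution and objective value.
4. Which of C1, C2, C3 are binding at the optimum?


1. -34
2. (0, 0), (3, 0), (2, 4), (1.471, 4.882), (0, 5.25)
3. x = 2, y = 4, z = -34
4. C1, C3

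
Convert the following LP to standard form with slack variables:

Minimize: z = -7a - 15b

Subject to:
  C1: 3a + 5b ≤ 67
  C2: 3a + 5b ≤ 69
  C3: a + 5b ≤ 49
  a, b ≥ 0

min z = -7a - 15b

s.t.
  3a + 5b + s1 = 67
  3a + 5b + s2 = 69
  a + 5b + s3 = 49
  a, b, s1, s2, s3 ≥ 0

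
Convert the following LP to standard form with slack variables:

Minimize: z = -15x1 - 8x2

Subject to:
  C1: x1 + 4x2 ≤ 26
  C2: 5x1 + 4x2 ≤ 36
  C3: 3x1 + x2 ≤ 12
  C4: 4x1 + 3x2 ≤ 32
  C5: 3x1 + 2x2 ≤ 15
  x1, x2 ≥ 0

min z = -15x1 - 8x2

s.t.
  x1 + 4x2 + s1 = 26
  5x1 + 4x2 + s2 = 36
  3x1 + x2 + s3 = 12
  4x1 + 3x2 + s4 = 32
  3x1 + 2x2 + s5 = 15
  x1, x2, s1, s2, s3, s4, s5 ≥ 0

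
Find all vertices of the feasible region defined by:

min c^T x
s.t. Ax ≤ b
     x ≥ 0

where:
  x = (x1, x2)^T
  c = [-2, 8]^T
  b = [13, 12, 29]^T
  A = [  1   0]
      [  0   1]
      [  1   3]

(0, 0), (13, 0), (13, 5.333), (0, 9.667)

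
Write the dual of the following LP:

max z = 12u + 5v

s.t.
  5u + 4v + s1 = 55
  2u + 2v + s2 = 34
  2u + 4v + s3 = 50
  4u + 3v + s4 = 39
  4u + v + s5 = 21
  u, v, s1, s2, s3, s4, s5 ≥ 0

Primal max cᵀx s.t. Ax ≤ b, x ≥ 0  →  Dual min bᵀy s.t. Aᵀy ≥ c, y ≥ 0.

Minimize: z = 55y1 + 34y2 + 50y3 + 39y4 + 21y5

Subject to:
  5y1 + 2y2 + 2y3 + 4y4 + 4y5 ≥ 12
  4y1 + 2y2 + 4y3 + 3y4 + y5 ≥ 5
  y1, y2, y3, y4, y5 ≥ 0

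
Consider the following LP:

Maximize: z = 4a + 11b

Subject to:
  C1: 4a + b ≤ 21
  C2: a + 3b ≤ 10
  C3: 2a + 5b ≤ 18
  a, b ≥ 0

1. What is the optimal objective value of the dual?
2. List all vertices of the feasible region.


1. 38
2. (0, 0), (5.25, 0), (4.833, 1.667), (4, 2), (0, 3.333)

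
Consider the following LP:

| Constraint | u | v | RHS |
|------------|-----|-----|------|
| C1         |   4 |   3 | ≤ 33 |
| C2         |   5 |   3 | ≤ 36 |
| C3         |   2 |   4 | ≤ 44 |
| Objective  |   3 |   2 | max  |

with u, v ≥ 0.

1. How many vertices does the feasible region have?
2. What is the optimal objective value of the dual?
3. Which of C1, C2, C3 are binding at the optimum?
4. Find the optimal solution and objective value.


1. 4
2. 23
3. C1, C2
4. u = 3, v = 7, z = 23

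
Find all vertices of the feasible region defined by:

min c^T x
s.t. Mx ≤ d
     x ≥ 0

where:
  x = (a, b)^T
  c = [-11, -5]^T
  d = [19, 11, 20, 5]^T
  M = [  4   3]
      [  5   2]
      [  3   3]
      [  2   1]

(0, 0), (2.2, 0), (1, 3), (0, 5)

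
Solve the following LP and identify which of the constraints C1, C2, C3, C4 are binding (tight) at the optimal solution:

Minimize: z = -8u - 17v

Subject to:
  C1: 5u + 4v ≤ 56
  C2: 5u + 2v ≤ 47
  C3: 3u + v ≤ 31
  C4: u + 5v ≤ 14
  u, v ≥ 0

At u = 9, v = 1, compute slack b - a·x for each constraint:
  C1: 56 − 49 = 7  (slack)
  C2: 47 − 47 = 0  (binding)
  C3: 31 − 28 = 3  (slack)
  C4: 14 − 14 = 0  (binding)

Optimal: u = 9, v = 1
Binding: C2, C4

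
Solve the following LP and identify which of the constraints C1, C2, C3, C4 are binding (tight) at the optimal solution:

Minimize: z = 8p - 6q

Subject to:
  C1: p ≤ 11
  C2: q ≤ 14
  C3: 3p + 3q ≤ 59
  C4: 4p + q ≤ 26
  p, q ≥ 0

At p = 0, q = 14, compute slack b - a·x for each constraint:
  C1: 11 − 0 = 11  (slack)
  C2: 14 − 14 = 0  (binding)
  C3: 59 − 42 = 17  (slack)
  C4: 26 − 14 = 12  (slack)

Optimal: p = 0, q = 14
Binding: C2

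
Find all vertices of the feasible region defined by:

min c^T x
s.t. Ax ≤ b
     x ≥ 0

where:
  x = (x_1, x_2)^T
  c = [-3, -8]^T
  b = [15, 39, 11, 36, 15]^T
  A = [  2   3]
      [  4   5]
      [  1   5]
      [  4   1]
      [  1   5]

(0, 0), (7.5, 0), (6, 1), (0, 2.2)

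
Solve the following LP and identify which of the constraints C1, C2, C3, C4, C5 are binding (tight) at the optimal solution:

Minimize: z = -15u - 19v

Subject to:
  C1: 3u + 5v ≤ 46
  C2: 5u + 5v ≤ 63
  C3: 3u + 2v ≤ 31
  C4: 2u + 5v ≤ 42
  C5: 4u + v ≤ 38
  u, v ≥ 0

At u = 7, v = 5, compute slack b - a·x for each constraint:
  C1: 46 − 46 = 0  (binding)
  C2: 63 − 60 = 3  (slack)
  C3: 31 − 31 = 0  (binding)
  C4: 42 − 39 = 3  (slack)
  C5: 38 − 33 = 5  (slack)

Optimal: u = 7, v = 5
Binding: C1, C3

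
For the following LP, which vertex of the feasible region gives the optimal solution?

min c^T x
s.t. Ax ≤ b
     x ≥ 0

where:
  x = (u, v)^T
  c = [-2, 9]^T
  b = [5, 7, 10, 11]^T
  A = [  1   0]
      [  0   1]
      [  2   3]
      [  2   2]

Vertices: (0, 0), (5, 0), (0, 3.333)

Evaluate the objective at each vertex of the feasible region:
  z(0, 0) = 0
  z(5, 0) = -10  ←
  z(0, 3.333) = 30
The minimum is at u = 5, v = 0.

(5, 0)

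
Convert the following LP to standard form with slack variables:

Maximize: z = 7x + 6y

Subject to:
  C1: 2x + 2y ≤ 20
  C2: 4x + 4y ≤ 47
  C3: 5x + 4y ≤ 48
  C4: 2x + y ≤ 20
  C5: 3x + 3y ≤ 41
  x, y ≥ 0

max z = 7x + 6y

s.t.
  2x + 2y + s1 = 20
  4x + 4y + s2 = 47
  5x + 4y + s3 = 48
  2x + y + s4 = 20
  3x + 3y + s5 = 41
  x, y, s1, s2, s3, s4, s5 ≥ 0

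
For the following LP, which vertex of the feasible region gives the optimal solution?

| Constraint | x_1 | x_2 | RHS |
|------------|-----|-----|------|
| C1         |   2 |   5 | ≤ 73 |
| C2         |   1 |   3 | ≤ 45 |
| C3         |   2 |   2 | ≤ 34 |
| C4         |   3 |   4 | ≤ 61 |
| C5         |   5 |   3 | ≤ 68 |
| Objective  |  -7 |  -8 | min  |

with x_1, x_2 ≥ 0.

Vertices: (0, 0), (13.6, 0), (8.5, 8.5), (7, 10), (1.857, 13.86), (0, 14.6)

Evaluate the objective at each vertex of the feasible region:
  z(0, 0) = 0
  z(13.6, 0) = -95.2
  z(8.5, 8.5) = -127.5
  z(7, 10) = -129  ←
  z(1.857, 13.86) = -123.9
  z(0, 14.6) = -116.8
The minimum is at x_1 = 7, x_2 = 10.

(7, 10)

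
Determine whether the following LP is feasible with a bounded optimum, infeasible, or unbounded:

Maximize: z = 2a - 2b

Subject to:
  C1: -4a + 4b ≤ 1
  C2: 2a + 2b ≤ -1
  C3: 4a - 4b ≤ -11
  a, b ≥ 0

Infeasible (no feasible solution exists)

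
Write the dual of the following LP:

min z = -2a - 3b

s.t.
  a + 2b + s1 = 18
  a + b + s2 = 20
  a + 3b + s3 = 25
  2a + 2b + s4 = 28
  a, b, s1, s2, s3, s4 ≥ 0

Primal min cᵀx s.t. Ax ≤ b, x ≥ 0  →  Dual max −bᵀy s.t. Aᵀy ≥ −c, y ≥ 0.

Maximize: z = -18y1 - 20y2 - 25y3 - 28y4

Subject to:
  y1 + y2 + y3 + 2y4 ≥ 2
  2y1 + y2 + 3y3 + 2y4 ≥ 3
  y1, y2, y3, y4 ≥ 0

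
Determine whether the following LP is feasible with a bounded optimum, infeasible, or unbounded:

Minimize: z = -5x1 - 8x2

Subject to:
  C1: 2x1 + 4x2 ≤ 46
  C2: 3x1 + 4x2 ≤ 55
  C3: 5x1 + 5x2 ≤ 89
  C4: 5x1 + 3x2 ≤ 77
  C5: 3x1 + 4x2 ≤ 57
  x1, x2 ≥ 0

Feasible with a bounded optimal solution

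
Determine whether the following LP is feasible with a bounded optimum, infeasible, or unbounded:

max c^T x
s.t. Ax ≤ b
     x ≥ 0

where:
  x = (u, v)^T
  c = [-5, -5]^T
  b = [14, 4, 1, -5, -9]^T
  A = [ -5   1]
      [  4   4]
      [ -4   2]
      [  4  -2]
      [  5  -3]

Infeasible (no feasible solution exists)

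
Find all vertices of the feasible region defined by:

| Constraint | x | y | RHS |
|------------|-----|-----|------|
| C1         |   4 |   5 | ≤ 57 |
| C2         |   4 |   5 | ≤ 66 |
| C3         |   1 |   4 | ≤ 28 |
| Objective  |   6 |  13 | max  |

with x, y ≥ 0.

(0, 0), (14.25, 0), (8, 5), (0, 7)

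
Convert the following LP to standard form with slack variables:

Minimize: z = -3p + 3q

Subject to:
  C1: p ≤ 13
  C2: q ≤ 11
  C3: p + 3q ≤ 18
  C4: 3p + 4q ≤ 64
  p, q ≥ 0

min z = -3p + 3q

s.t.
  p + s1 = 13
  q + s2 = 11
  p + 3q + s3 = 18
  3p + 4q + s4 = 64
  p, q, s1, s2, s3, s4 ≥ 0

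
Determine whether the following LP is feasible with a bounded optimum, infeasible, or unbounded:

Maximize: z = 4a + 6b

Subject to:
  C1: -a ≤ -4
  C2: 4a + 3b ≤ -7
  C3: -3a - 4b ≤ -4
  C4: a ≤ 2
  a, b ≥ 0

Infeasible (no feasible solution exists)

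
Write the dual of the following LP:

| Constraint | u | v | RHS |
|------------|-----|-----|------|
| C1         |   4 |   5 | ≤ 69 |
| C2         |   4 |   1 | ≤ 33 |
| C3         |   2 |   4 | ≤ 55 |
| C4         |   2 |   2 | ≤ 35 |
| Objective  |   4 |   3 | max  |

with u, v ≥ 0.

Primal max cᵀx s.t. Ax ≤ b, x ≥ 0  →  Dual min bᵀy s.t. Aᵀy ≥ c, y ≥ 0.

Minimize: z = 69y1 + 33y2 + 55y3 + 35y4

Subject to:
  4y1 + 4y2 + 2y3 + 2y4 ≥ 4
  5y1 + y2 + 4y3 + 2y4 ≥ 3
  y1, y2, y3, y4 ≥ 0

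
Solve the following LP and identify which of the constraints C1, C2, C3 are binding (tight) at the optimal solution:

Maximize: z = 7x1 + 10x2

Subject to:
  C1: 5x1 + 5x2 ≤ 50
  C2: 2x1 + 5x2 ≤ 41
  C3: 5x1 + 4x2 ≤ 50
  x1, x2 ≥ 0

At x1 = 3, x2 = 7, compute slack b - a·x for each constraint:
  C1: 50 − 50 = 0  (binding)
  C2: 41 − 41 = 0  (binding)
  C3: 50 − 43 = 7  (slack)

Optimal: x1 = 3, x2 = 7
Binding: C1, C2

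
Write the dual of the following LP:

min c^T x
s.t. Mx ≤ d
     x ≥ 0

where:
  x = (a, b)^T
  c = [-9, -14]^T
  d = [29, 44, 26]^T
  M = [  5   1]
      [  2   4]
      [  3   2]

Primal min cᵀx s.t. Ax ≤ b, x ≥ 0  →  Dual max −bᵀy s.t. Aᵀy ≥ −c, y ≥ 0.

Maximize: z = -29y1 - 44y2 - 26y3

Subject to:
  5y1 + 2y2 + 3y3 ≥ 9
  y1 + 4y2 + 2y3 ≥ 14
  y1, y2, y3 ≥ 0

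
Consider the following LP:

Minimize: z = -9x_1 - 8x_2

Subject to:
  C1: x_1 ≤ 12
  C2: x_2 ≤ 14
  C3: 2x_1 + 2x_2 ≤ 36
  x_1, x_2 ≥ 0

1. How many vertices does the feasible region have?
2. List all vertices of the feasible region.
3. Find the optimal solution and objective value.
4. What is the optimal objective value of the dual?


1. 5
2. (0, 0), (12, 0), (12, 6), (4, 14), (0, 14)
3. x_1 = 12, x_2 = 6, z = -156
4. -156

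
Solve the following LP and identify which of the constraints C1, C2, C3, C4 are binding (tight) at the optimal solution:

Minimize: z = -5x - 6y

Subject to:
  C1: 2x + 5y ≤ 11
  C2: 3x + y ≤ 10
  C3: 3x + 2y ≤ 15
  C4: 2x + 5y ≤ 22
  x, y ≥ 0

At x = 3, y = 1, compute slack b - a·x for each constraint:
  C1: 11 − 11 = 0  (binding)
  C2: 10 − 10 = 0  (binding)
  C3: 15 − 11 = 4  (slack)
  C4: 22 − 11 = 11  (slack)

Optimal: x = 3, y = 1
Binding: C1, C2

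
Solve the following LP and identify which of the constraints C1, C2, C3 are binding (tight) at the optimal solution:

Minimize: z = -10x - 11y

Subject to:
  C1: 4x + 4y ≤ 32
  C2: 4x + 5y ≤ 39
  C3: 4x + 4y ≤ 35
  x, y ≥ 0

At x = 1, y = 7, compute slack b - a·x for each constraint:
  C1: 32 − 32 = 0  (binding)
  C2: 39 − 39 = 0  (binding)
  C3: 35 − 32 = 3  (slack)

Optimal: x = 1, y = 7
Binding: C1, C2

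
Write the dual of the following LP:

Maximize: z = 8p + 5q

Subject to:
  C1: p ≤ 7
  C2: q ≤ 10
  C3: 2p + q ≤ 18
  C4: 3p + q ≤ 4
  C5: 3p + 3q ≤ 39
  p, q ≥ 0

Primal max cᵀx s.t. Ax ≤ b, x ≥ 0  →  Dual min bᵀy s.t. Aᵀy ≥ c, y ≥ 0.

Minimize: z = 7y1 + 10y2 + 18y3 + 4y4 + 39y5

Subject to:
  y1 + 2y3 + 3y4 + 3y5 ≥ 8
  y2 + y3 + y4 + 3y5 ≥ 5
  y1, y2, y3, y4, y5 ≥ 0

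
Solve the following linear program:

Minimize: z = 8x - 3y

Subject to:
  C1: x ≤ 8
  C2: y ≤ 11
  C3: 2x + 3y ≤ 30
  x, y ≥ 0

Evaluate the objective at each vertex of the feasible region:
  z(0, 0) = 0
  z(8, 0) = 64
  z(8, 4.667) = 50
  z(0, 10) = -30  ←
The minimum is at x = 0, y = 10.

x = 0, y = 10, z = -30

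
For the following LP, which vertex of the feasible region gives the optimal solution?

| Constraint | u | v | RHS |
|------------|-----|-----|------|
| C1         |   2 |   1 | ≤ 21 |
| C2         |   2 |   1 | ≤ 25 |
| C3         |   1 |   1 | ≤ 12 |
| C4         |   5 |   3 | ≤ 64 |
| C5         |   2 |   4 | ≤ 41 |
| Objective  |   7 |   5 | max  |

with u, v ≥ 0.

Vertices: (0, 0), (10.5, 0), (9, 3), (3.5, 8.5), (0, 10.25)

Evaluate the objective at each vertex of the feasible region:
  z(0, 0) = 0
  z(10.5, 0) = 73.5
  z(9, 3) = 78  ←
  z(3.5, 8.5) = 67
  z(0, 10.25) = 51.25
The maximum is at u = 9, v = 3.

(9, 3)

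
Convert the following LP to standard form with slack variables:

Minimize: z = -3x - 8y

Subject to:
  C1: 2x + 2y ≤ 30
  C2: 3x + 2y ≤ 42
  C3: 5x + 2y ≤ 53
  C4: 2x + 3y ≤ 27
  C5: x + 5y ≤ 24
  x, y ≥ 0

min z = -3x - 8y

s.t.
  2x + 2y + s1 = 30
  3x + 2y + s2 = 42
  5x + 2y + s3 = 53
  2x + 3y + s4 = 27
  x + 5y + s5 = 24
  x, y, s1, s2, s3, s4, s5 ≥ 0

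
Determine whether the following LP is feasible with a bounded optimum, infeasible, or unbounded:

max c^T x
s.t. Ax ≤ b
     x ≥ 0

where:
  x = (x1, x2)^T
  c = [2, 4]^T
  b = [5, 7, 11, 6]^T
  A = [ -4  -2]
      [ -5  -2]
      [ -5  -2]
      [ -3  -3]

Unbounded (objective can increase without bound)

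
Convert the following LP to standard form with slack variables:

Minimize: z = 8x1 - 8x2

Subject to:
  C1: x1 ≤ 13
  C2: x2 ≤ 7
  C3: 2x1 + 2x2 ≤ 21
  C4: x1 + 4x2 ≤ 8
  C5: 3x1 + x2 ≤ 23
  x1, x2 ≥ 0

min z = 8x1 - 8x2

s.t.
  x1 + s1 = 13
  x2 + s2 = 7
  2x1 + 2x2 + s3 = 21
  x1 + 4x2 + s4 = 8
  3x1 + x2 + s5 = 23
  x1, x2, s1, s2, s3, s4, s5 ≥ 0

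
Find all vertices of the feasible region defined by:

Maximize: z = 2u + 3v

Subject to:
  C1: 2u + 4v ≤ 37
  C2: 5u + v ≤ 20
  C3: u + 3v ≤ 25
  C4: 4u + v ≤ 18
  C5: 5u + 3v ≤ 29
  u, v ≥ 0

(0, 0), (4, 0), (3.1, 4.5), (1, 8), (0, 8.333)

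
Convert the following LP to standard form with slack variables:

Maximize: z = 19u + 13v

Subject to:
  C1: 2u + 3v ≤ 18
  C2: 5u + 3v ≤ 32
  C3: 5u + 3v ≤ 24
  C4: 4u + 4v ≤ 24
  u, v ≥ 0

max z = 19u + 13v

s.t.
  2u + 3v + s1 = 18
  5u + 3v + s2 = 32
  5u + 3v + s3 = 24
  4u + 4v + s4 = 24
  u, v, s1, s2, s3, s4 ≥ 0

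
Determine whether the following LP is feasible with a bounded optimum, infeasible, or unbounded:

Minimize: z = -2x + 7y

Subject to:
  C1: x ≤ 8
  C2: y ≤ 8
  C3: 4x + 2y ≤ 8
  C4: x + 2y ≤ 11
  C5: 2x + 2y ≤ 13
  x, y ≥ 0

Feasible with a bounded optimal solution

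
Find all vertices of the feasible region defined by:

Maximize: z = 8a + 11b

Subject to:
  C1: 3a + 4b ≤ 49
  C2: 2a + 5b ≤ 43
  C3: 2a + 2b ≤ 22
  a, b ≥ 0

(0, 0), (11, 0), (4, 7), (0, 8.6)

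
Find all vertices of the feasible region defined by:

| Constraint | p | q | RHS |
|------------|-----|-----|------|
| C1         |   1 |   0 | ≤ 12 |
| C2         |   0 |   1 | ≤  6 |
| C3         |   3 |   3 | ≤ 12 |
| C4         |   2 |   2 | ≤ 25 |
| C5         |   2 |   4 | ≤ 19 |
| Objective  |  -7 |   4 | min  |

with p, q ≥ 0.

(0, 0), (4, 0), (0, 4)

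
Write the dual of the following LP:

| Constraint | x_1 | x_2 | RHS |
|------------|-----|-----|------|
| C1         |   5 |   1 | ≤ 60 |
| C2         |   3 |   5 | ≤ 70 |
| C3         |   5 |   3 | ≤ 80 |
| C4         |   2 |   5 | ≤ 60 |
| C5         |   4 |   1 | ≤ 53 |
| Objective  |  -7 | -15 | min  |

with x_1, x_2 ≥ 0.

Primal min cᵀx s.t. Ax ≤ b, x ≥ 0  →  Dual max −bᵀy s.t. Aᵀy ≥ −c, y ≥ 0.

Maximize: z = -60y1 - 70y2 - 80y3 - 60y4 - 53y5

Subject to:
  5y1 + 3y2 + 5y3 + 2y4 + 4y5 ≥ 7
  y1 + 5y2 + 3y3 + 5y4 + y5 ≥ 15
  y1, y2, y3, y4, y5 ≥ 0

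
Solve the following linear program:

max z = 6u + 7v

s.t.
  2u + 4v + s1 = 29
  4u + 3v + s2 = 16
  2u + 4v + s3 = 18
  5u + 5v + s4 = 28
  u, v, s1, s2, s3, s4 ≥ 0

Evaluate the objective at each vertex of the feasible region:
  z(0, 0) = 0
  z(4, 0) = 24
  z(1, 4) = 34  ←
  z(0, 4.5) = 31.5
The maximum is at u = 1, v = 4.

u = 1, v = 4, z = 34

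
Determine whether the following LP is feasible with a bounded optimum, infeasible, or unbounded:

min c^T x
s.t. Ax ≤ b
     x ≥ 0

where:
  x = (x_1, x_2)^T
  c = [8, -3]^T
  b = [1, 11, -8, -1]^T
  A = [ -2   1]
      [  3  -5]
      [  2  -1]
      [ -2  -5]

Infeasible (no feasible solution exists)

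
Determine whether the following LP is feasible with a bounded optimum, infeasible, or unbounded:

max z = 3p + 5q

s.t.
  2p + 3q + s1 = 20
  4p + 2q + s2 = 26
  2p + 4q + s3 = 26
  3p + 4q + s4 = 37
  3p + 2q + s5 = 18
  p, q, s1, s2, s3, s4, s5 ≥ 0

Feasible with a bounded optimal solution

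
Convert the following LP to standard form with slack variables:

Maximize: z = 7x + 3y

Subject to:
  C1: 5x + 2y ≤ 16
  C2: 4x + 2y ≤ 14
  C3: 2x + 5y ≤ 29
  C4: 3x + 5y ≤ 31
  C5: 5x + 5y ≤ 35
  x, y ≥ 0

max z = 7x + 3y

s.t.
  5x + 2y + s1 = 16
  4x + 2y + s2 = 14
  2x + 5y + s3 = 29
  3x + 5y + s4 = 31
  5x + 5y + s5 = 35
  x, y, s1, s2, s3, s4, s5 ≥ 0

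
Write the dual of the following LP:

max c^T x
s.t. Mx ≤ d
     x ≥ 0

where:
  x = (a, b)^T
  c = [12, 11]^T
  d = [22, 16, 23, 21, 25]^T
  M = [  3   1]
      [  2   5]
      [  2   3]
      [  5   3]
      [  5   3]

Primal max cᵀx s.t. Ax ≤ b, x ≥ 0  →  Dual min bᵀy s.t. Aᵀy ≥ c, y ≥ 0.

Minimize: z = 22y1 + 16y2 + 23y3 + 21y4 + 25y5

Subject to:
  3y1 + 2y2 + 2y3 + 5y4 + 5y5 ≥ 12
  y1 + 5y2 + 3y3 + 3y4 + 3y5 ≥ 11
  y1, y2, y3, y4, y5 ≥ 0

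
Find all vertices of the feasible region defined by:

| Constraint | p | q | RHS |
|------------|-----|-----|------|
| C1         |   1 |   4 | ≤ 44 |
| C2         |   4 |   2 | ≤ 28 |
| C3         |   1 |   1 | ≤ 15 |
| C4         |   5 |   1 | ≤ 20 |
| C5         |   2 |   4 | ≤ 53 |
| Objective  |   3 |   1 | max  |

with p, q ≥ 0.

(0, 0), (4, 0), (2, 10), (1.714, 10.57), (0, 11)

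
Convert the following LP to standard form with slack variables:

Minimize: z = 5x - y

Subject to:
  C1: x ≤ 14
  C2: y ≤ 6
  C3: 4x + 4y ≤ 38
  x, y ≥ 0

min z = 5x - y

s.t.
  x + s1 = 14
  y + s2 = 6
  4x + 4y + s3 = 38
  x, y, s1, s2, s3 ≥ 0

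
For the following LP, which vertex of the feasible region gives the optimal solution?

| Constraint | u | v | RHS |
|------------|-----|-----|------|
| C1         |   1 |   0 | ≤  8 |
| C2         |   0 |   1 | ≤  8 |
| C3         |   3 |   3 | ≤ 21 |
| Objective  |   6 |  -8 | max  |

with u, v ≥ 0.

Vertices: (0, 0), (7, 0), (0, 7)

Evaluate the objective at each vertex of the feasible region:
  z(0, 0) = 0
  z(7, 0) = 42  ←
  z(0, 7) = -56
The maximum is at u = 7, v = 0.

(7, 0)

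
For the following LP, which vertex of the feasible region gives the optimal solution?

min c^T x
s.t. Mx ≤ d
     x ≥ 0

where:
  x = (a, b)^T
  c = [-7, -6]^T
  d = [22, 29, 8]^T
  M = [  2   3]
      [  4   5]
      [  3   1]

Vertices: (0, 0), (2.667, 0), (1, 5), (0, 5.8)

Evaluate the objective at each vertex of the feasible region:
  z(0, 0) = 0
  z(2.667, 0) = -18.67
  z(1, 5) = -37  ←
  z(0, 5.8) = -34.8
The minimum is at a = 1, b = 5.

(1, 5)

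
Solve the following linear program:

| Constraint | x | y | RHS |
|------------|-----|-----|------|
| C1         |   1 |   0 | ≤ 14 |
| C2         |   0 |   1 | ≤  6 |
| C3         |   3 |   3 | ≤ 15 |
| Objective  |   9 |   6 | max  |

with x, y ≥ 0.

Evaluate the objective at each vertex of the feasible region:
  z(0, 0) = 0
  z(5, 0) = 45  ←
  z(0, 5) = 30
The maximum is at x = 5, y = 0.

x = 5, y = 0, z = 45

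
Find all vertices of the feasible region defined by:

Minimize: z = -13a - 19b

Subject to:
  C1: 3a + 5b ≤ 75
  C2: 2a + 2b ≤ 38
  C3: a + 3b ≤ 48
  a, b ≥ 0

(0, 0), (19, 0), (10, 9), (0, 15)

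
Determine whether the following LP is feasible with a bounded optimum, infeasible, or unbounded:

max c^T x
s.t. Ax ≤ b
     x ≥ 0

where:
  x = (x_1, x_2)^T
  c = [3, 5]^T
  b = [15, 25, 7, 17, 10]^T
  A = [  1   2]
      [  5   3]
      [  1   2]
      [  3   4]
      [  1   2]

Feasible with a bounded optimal solution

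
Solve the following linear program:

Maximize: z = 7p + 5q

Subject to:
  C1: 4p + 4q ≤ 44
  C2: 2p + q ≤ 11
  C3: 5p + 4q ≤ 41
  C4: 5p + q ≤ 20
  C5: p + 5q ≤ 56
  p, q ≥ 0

Evaluate the objective at each vertex of the feasible region:
  z(0, 0) = 0
  z(4, 0) = 28
  z(3, 5) = 46
  z(1, 9) = 52  ←
  z(0, 10.25) = 51.25
The maximum is at p = 1, q = 9.

p = 1, q = 9, z = 52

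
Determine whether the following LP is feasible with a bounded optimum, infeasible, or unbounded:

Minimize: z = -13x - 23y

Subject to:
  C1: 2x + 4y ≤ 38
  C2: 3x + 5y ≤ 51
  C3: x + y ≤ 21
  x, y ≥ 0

Feasible with a bounded optimal solution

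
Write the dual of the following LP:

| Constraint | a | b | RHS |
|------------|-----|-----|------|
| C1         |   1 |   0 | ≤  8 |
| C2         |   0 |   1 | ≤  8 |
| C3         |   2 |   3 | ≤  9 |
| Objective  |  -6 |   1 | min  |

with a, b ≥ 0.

Primal min cᵀx s.t. Ax ≤ b, x ≥ 0  →  Dual max −bᵀy s.t. Aᵀy ≥ −c, y ≥ 0.

Maximize: z = -8y1 - 8y2 - 9y3

Subject to:
  y1 + 2y3 ≥ 6
  y2 + 3y3 ≥ -1
  y1, y2, y3 ≥ 0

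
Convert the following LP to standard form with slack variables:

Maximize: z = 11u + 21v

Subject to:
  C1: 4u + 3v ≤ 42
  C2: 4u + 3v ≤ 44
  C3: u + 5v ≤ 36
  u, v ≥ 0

max z = 11u + 21v

s.t.
  4u + 3v + s1 = 42
  4u + 3v + s2 = 44
  u + 5v + s3 = 36
  u, v, s1, s2, s3 ≥ 0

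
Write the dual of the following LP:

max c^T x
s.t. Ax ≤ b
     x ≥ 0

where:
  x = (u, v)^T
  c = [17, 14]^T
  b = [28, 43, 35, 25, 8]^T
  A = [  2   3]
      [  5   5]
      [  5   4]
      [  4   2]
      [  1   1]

Primal max cᵀx s.t. Ax ≤ b, x ≥ 0  →  Dual min bᵀy s.t. Aᵀy ≥ c, y ≥ 0.

Minimize: z = 28y1 + 43y2 + 35y3 + 25y4 + 8y5

Subject to:
  2y1 + 5y2 + 5y3 + 4y4 + y5 ≥ 17
  3y1 + 5y2 + 4y3 + 2y4 + y5 ≥ 14
  y1, y2, y3, y4, y5 ≥ 0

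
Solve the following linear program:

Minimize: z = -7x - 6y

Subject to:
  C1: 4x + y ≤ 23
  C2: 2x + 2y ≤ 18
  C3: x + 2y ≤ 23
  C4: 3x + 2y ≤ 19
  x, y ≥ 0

Evaluate the objective at each vertex of the feasible region:
  z(0, 0) = 0
  z(5.75, 0) = -40.25
  z(5.4, 1.4) = -46.2
  z(1, 8) = -55  ←
  z(0, 9) = -54
The minimum is at x = 1, y = 8.

x = 1, y = 8, z = -55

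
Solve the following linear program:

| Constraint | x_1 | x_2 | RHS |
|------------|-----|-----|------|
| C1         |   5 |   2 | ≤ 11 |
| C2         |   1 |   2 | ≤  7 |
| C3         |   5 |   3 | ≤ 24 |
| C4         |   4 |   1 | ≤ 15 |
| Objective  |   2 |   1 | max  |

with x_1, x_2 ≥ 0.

Evaluate the objective at each vertex of the feasible region:
  z(0, 0) = 0
  z(2.2, 0) = 4.4
  z(1, 3) = 5  ←
  z(0, 3.5) = 3.5
The maximum is at x_1 = 1, x_2 = 3.

x_1 = 1, x_2 = 3, z = 5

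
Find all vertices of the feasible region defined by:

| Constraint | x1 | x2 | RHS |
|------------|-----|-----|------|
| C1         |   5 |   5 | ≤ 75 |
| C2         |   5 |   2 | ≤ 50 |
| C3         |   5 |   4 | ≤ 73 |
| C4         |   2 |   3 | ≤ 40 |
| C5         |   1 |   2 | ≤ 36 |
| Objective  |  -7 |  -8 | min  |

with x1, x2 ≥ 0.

(0, 0), (10, 0), (6.667, 8.333), (5, 10), (0, 13.33)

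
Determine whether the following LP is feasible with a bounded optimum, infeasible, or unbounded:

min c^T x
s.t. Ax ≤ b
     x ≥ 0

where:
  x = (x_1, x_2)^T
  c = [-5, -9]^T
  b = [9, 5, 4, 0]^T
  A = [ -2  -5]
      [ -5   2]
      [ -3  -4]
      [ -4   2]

Unbounded (objective can decrease without bound)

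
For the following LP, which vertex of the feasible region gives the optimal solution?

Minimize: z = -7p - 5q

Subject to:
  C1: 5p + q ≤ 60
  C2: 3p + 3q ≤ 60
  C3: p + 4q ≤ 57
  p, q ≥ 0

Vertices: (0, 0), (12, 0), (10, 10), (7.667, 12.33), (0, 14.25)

Evaluate the objective at each vertex of the feasible region:
  z(0, 0) = 0
  z(12, 0) = -84
  z(10, 10) = -120  ←
  z(7.667, 12.33) = -115.3
  z(0, 14.25) = -71.25
The minimum is at p = 10, q = 10.

(10, 10)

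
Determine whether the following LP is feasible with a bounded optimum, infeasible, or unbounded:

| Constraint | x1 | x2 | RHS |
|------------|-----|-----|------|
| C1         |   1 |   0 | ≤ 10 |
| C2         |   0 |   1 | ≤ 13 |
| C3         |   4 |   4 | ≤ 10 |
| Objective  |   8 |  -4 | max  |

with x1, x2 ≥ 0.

Feasible with a bounded optimal solution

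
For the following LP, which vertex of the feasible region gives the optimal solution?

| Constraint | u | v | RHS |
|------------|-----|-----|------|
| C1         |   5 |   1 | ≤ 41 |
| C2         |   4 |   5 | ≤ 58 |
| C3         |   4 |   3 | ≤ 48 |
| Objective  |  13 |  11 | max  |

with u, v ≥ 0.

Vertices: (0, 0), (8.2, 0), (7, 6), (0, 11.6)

Evaluate the objective at each vertex of the feasible region:
  z(0, 0) = 0
  z(8.2, 0) = 106.6
  z(7, 6) = 157  ←
  z(0, 11.6) = 127.6
The maximum is at u = 7, v = 6.

(7, 6)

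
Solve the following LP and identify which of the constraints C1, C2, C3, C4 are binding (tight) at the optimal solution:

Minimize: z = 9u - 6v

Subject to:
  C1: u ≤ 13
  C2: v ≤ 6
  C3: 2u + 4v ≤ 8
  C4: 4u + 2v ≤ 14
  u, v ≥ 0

At u = 0, v = 2, compute slack b - a·x for each constraint:
  C1: 13 − 0 = 13  (slack)
  C2: 6 − 2 = 4  (slack)
  C3: 8 − 8 = 0  (binding)
  C4: 14 − 4 = 10  (slack)

Optimal: u = 0, v = 2
Binding: C3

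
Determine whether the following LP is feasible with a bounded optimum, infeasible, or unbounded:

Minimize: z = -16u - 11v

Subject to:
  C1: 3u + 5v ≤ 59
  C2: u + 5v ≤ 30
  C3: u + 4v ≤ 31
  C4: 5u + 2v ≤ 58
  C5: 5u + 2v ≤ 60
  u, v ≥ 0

Feasible with a bounded optimal solution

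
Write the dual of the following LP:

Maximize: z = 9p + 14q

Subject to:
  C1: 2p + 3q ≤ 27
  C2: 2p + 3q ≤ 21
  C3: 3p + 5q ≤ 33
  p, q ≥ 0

Primal max cᵀx s.t. Ax ≤ b, x ≥ 0  →  Dual min bᵀy s.t. Aᵀy ≥ c, y ≥ 0.

Minimize: z = 27y1 + 21y2 + 33y3

Subject to:
  2y1 + 2y2 + 3y3 ≥ 9
  3y1 + 3y2 + 5y3 ≥ 14
  y1, y2, y3 ≥ 0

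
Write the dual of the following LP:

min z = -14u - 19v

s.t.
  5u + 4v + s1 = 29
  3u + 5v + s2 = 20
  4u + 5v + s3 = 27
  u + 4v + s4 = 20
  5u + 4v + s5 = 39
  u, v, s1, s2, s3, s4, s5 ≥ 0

Primal min cᵀx s.t. Ax ≤ b, x ≥ 0  →  Dual max −bᵀy s.t. Aᵀy ≥ −c, y ≥ 0.

Maximize: z = -29y1 - 20y2 - 27y3 - 20y4 - 39y5

Subject to:
  5y1 + 3y2 + 4y3 + y4 + 5y5 ≥ 14
  4y1 + 5y2 + 5y3 + 4y4 + 4y5 ≥ 19
  y1, y2, y3, y4, y5 ≥ 0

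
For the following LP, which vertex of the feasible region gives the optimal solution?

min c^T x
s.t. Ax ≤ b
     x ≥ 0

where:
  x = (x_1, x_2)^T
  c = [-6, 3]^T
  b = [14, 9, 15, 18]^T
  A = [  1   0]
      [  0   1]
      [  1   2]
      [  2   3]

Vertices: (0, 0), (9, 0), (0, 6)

Evaluate the objective at each vertex of the feasible region:
  z(0, 0) = 0
  z(9, 0) = -54  ←
  z(0, 6) = 18
The minimum is at x_1 = 9, x_2 = 0.

(9, 0)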